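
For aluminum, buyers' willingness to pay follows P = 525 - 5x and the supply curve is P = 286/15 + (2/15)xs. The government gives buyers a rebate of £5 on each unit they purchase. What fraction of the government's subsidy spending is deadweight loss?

DWL / government spending = 75/15328

Pre-subsidy: 525 - 5x = 286/15 + (2/15)x gives x* = 7589/77 and P* = 2480/77.
With the rebate, buyers effectively pay Pb = Ps − 5, where Ps is the price sellers receive.
On the curves, Pb = 525 - 5x and Ps = 286/15 + (2/15)x; the wedge Ps − Pb = 5 gives 286/15 + (2/15)x − (525 - 5x) = 5, so x' = 7664/77.
Then Pb = 525 − 5·(7664/77) = 2105/77 and Ps = 286/15 + (2/15)·(7664/77) = 2490/77.
ΔCS = ½(7589/77 + 7664/77)(2480/77 − 2105/77) = 817125/1694; ΔPS = ½(7589/77 + 7664/77)(2490/77 − 2480/77) = 10895/847.
Government spending = 5 × 7664/77 = 38320/77.
DWL = ½ × 5 × (7664/77 − 7589/77) = 375/154; fraction = (375/154) / (38320/77) = 75/15328.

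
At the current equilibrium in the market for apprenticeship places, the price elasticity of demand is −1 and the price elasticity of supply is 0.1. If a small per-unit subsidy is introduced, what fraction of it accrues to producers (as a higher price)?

For a small subsidy around the equilibrium, the benefit split depends on the relative slopes, which at a point are proportional to the elasticities.
Buyer share = εs/(εs + |εd|) = 0.1/(0.1 + 1) = 1/11; seller share = |εd|/(εs + |εd|) = 10/11.
So producers capture 10/11 of the subsidy.

Producer share = 10/11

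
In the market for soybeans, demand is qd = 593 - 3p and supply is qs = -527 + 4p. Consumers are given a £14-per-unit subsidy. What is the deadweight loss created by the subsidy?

Deadweight loss = £168

Pre-subsidy: 593 - 3p = -527 + 4p gives p* = 160, q* = 113.
With the rebate, buyers effectively pay pb = ps − 14, where ps is the price sellers receive.
Demand in terms of ps becomes qd = 593 − 3(ps − 14) = 635 - 3ps. Setting this equal to supply: 635 - 3ps = -527 + 4ps, so ps = 166.
Buyers pay pb = 166 − 14 = 152; q' = -527 + 4·166 = 137.
The subsidy expands output by 137 − 113 = 24 past the efficient level; on those units the gap between marginal cost and willingness to pay runs from 0 up to 14.
DWL = ½ × 14 × 24 = 168.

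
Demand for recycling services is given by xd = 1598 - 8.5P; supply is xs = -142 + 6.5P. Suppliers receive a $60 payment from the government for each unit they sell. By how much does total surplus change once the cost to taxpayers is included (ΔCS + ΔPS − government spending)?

Net change in total surplus = -$6630

Pre-subsidy: 1598 - 8.5P = -142 + 6.5P gives P* = 116, x* = 612.
With the subsidy, sellers receive Ps = Pb + 60 for each unit, where Pb is the price buyers pay.
Supply in terms of Pb becomes xs = -142 + 6.5(Pb + 60) = 248 + 6.5Pb. Setting this equal to demand: 1598 - 8.5Pb = 248 + 6.5Pb, so Pb = 90.
Sellers receive Ps = 90 + 60 = 150; x' = 1598 − 8.5·90 = 833.
ΔCS = ½(612 + 833)(116 − 90) = 18785; ΔPS = ½(612 + 833)(150 − 116) = 24565.
Government spending = 60 × 833 = 49980.
Net change = 18785 + 24565 − 49980 = -6630. The loss equals the DWL triangle ½·60·221.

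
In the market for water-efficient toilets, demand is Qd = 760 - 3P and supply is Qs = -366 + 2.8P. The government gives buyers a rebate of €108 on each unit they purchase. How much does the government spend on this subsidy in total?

Pre-subsidy: 760 - 3P = -366 + 2.8P gives P* = 5630/29, Q* = 5150/29.
With the rebate, buyers effectively pay Pb = Ps − 108, where Ps is the price sellers receive.
Demand in terms of Ps becomes Qd = 760 − 3(Ps − 108) = 1084 - 3Ps. Setting this equal to supply: 1084 - 3Ps = -366 + 2.8Ps, so Ps = 250.
Buyers pay Pb = 250 − 108 = 142; Q' = -366 + 2.8·250 = 334.
Government outlay = subsidy × quantity = 108 × 334 = 36072.

Government cost = €36072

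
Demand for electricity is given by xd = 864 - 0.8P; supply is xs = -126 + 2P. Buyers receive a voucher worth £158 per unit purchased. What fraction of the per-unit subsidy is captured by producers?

Pre-subsidy: 864 - 0.8P = -126 + 2P gives P* = 2475/7, x* = 4068/7.
With the rebate, buyers effectively pay Pb = Ps − 158, where Ps is the price sellers receive.
Demand in terms of Ps becomes xd = 864 − 0.8(Ps − 158) = 990.4 - 0.8Ps. Setting this equal to supply: 990.4 - 0.8Ps = -126 + 2Ps, so Ps = 2791/7.
Buyers pay Pb = 2791/7 − 158 = 1685/7; x' = -126 + 2·(2791/7) = 4700/7.
Buyers' price falls by P* − Pb = 2475/7 − 1685/7 = 790/7; sellers' price rises by Ps − P* = 2791/7 − 2475/7 = 316/7.
So producers capture (316/7)/158 = 2/7 of each unit of subsidy.

Producer share = 2/7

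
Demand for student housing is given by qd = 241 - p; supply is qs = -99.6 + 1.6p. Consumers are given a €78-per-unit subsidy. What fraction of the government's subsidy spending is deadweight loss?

Pre-subsidy: 241 - p = -99.6 + 1.6p gives p* = 131, q* = 110.
With the rebate, buyers effectively pay pb = ps − 78, where ps is the price sellers receive.
Demand in terms of ps becomes qd = 241 − 1(ps − 78) = 319 - ps. Setting this equal to supply: 319 - ps = -99.6 + 1.6ps, so ps = 161.
Buyers pay pb = 161 − 78 = 83; q' = -99.6 + 1.6·161 = 158.
ΔCS = ½(110 + 158)(131 − 83) = 6432; ΔPS = ½(110 + 158)(161 − 131) = 4020.
Government spending = 78 × 158 = 12324.
DWL = ½ × 78 × (158 − 110) = 1872; fraction = 1872 / 12324 = 12/79.

DWL / government spending = 12/79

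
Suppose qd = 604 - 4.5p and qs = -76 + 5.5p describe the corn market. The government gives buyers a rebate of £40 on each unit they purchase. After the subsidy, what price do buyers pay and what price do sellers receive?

Buyers pay £46; sellers receive £86

Pre-subsidy: 604 - 4.5p = -76 + 5.5p gives p* = 68, q* = 298.
With the rebate, buyers effectively pay pb = ps − 40, where ps is the price sellers receive.
Demand in terms of ps becomes qd = 604 − 4.5(ps − 40) = 784 - 4.5ps. Setting this equal to supply: 784 - 4.5ps = -76 + 5.5ps, so ps = 86.
Buyers pay pb = 86 − 40 = 46; q' = -76 + 5.5·86 = 397.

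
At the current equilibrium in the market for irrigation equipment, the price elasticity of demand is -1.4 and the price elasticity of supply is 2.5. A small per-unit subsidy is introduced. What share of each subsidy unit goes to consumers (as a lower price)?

Consumer share = 25/39

For a small subsidy around the equilibrium, the benefit split depends on the relative slopes, which at a point are proportional to the elasticities.
Buyer share = εs/(εs + |εd|) = 2.5/(2.5 + 1.4) = 25/39; seller share = |εd|/(εs + |εd|) = 14/39.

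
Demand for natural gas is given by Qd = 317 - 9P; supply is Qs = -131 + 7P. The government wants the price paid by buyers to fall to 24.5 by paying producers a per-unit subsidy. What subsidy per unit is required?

At a buyer price of 24.5, quantity demanded is 317 − 9·24.5 = 96.5.
Sellers supply 96.5 only when they receive Ps with -131 + 7·Ps = 96.5, i.e. Ps = 32.5.
s = Ps − Pb = 32.5 − 24.5 = 8.

Required subsidy s = 8 per unit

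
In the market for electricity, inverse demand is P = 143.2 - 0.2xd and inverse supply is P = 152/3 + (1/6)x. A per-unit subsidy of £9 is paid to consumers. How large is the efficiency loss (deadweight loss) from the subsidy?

Deadweight loss = 1215/11

Pre-subsidy: 143.2 - 0.2x = 152/3 + (1/6)x gives x* = 2776/11 and P* = 1020/11.
With the rebate, buyers effectively pay Pb = Ps − 9, where Ps is the price sellers receive.
On the curves, Pb = 143.2 - 0.2x and Ps = 152/3 + (1/6)x; the wedge Ps − Pb = 9 gives 152/3 + (1/6)x − (143.2 - 0.2x) = 9, so x' = 3046/11.
Then Pb = 143.2 − 0.2·(3046/11) = 966/11 and Ps = 152/3 + (1/6)·(3046/11) = 1065/11.
The subsidy expands output by 3046/11 − 2776/11 = 270/11 past the efficient level; on those units the gap between marginal cost and willingness to pay runs from 0 up to 9.
DWL = ½ × 9 × 270/11 = 1215/11.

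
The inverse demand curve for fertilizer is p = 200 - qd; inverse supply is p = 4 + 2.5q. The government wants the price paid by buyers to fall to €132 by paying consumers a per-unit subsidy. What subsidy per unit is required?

At a buyer price of 132, quantity demanded is 200 − 1·132 = 68.
Sellers supply 68 only when they receive ps = 4 + 2.5·68 = 174.
s = ps − pb = 174 − 132 = 42.

Required subsidy s = €42 per unit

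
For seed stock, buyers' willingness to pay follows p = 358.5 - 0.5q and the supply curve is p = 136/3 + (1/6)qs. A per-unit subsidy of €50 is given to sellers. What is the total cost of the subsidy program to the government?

Pre-subsidy: 358.5 - 0.5q = 136/3 + (1/6)q gives q* = 469.75 and p* = 123.625.
With the subsidy, sellers receive ps = pb + 50 for each unit, where pb is the price buyers pay.
On the curves, pb = 358.5 - 0.5q and ps = 136/3 + (1/6)q; the wedge ps − pb = 50 gives 136/3 + (1/6)q − (358.5 - 0.5q) = 50, so q' = 544.75.
Then pb = 358.5 − 0.5·544.75 = 86.125 and ps = 136/3 + (1/6)·544.75 = 136.125.
Government outlay = subsidy × quantity = 50 × 544.75 = 27237.5.

Government cost = €27237.5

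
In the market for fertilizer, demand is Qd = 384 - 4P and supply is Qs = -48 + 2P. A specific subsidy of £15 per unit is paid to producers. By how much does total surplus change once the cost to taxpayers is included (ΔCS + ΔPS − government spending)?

Pre-subsidy: 384 - 4P = -48 + 2P gives P* = 72, Q* = 96.
With the subsidy, sellers receive Ps = Pb + 15 for each unit, where Pb is the price buyers pay.
Supply in terms of Pb becomes Qs = -48 + 2(Pb + 15) = -18 + 2Pb. Setting this equal to demand: 384 - 4Pb = -18 + 2Pb, so Pb = 67.
Sellers receive Ps = 67 + 15 = 82; Q' = 384 − 4·67 = 116.
ΔCS = ½(96 + 116)(72 − 67) = 530; ΔPS = ½(96 + 116)(82 − 72) = 1060.
Government spending = 15 × 116 = 1740.
Net change = 530 + 1060 − 1740 = -150. The loss equals the DWL triangle ½·15·20.

Net change in total surplus = -£150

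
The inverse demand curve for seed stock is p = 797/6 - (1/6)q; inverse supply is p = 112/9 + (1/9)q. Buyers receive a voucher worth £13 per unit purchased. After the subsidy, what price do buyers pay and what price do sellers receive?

Buyers pay £52.8; sellers receive £65.8

Pre-subsidy: 797/6 - (1/6)q = 112/9 + (1/9)q gives q* = 433.4 and p* = 60.6.
With the rebate, buyers effectively pay pb = ps − 13, where ps is the price sellers receive.
On the curves, pb = 797/6 - (1/6)q and ps = 112/9 + (1/9)q; the wedge ps − pb = 13 gives 112/9 + (1/9)q − (797/6 - (1/6)q) = 13, so q' = 480.2.
Then pb = 797/6 − (1/6)·480.2 = 52.8 and ps = 112/9 + (1/9)·480.2 = 65.8.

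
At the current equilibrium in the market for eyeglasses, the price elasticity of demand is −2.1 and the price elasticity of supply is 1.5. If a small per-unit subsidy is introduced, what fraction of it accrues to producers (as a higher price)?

For a small subsidy around the equilibrium, the benefit split depends on the relative slopes, which at a point are proportional to the elasticities.
Buyer share = εs/(εs + |εd|) = 1.5/(1.5 + 2.1) = 5/12; seller share = |εd|/(εs + |εd|) = 7/12.
So producers capture 7/12 of the subsidy.

Producer share = 7/12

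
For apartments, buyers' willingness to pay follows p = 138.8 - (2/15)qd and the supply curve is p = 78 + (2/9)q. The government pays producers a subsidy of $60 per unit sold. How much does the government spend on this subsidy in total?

Pre-subsidy: 138.8 - (2/15)q = 78 + (2/9)q gives q* = 171 and p* = 116.
With the subsidy, sellers receive ps = pb + 60 for each unit, where pb is the price buyers pay.
On the curves, pb = 138.8 - (2/15)q and ps = 78 + (2/9)q; the wedge ps − pb = 60 gives 78 + (2/9)q − (138.8 - (2/15)q) = 60, so q' = 339.75.
Then pb = 138.8 − (2/15)·339.75 = 93.5 and ps = 78 + (2/9)·339.75 = 153.5.
Government outlay = subsidy × quantity = 60 × 339.75 = 20385.

Government cost = $20385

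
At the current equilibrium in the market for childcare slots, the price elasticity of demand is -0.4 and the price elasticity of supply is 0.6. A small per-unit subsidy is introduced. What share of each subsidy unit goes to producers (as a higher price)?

Producer share = 0.4

For a small subsidy around the equilibrium, the benefit split depends on the relative slopes, which at a point are proportional to the elasticities.
Buyer share = εs/(εs + |εd|) = 0.6/(0.6 + 0.4) = 0.6; seller share = |εd|/(εs + |εd|) = 0.4.
So producers capture 0.4 of the subsidy.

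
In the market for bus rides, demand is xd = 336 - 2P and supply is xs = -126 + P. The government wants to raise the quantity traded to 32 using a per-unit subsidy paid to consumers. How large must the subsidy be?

Required subsidy s = 6 per unit

At x = 32, invert demand for the buyer price: Pb = (336 − 32)/2 = 152; invert supply for the seller price: Ps = (32 − (-126))/1 = 158.
The subsidy must fill the gap: s = Ps − Pb = 158 − 152 = 6.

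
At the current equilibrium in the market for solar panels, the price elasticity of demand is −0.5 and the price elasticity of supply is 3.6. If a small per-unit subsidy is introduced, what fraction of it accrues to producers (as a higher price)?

For a small subsidy around the equilibrium, the benefit split depends on the relative slopes, which at a point are proportional to the elasticities.
Buyer share = εs/(εs + |εd|) = 3.6/(3.6 + 0.5) = 36/41; seller share = |εd|/(εs + |εd|) = 5/41.
So producers capture 5/41 of the subsidy.

Producer share = 5/41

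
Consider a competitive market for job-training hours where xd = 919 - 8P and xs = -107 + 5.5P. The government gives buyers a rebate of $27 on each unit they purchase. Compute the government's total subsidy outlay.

Government cost = $10773

Pre-subsidy: 919 - 8P = -107 + 5.5P gives P* = 76, x* = 311.
With the rebate, buyers effectively pay Pb = Ps − 27, where Ps is the price sellers receive.
Demand in terms of Ps becomes xd = 919 − 8(Ps − 27) = 1135 - 8Ps. Setting this equal to supply: 1135 - 8Ps = -107 + 5.5Ps, so Ps = 92.
Buyers pay Pb = 92 − 27 = 65; x' = -107 + 5.5·92 = 399.
Government outlay = subsidy × quantity = 27 × 399 = 10773.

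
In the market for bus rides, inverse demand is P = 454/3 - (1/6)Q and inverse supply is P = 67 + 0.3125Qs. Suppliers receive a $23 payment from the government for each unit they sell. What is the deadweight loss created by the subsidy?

Pre-subsidy: 454/3 - (1/6)Q = 67 + 0.3125Q gives Q* = 176 and P* = 122.
With the subsidy, sellers receive Ps = Pb + 23 for each unit, where Pb is the price buyers pay.
On the curves, Pb = 454/3 - (1/6)Q and Ps = 67 + 0.3125Q; the wedge Ps − Pb = 23 gives 67 + 0.3125Q − (454/3 - (1/6)Q) = 23, so Q' = 224.
Then Pb = 454/3 − (1/6)·224 = 114 and Ps = 67 + 0.3125·224 = 137.
The subsidy expands output by 224 − 176 = 48 past the efficient level; on those units the gap between marginal cost and willingness to pay runs from 0 up to 23.
DWL = ½ × 23 × 48 = 552.

Deadweight loss = $552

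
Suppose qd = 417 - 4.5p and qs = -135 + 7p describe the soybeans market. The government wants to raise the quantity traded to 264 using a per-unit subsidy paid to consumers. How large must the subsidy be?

At q = 264, invert demand for the buyer price: pb = (417 − 264)/4.5 = 34; invert supply for the seller price: ps = (264 − (-135))/7 = 57.
The subsidy must fill the gap: s = ps − pb = 57 − 34 = 23.

Required subsidy s = 23 per unit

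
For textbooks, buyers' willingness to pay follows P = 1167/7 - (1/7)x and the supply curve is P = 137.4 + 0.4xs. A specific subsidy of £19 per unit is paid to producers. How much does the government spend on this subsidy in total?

Government cost = £1691

Pre-subsidy: 1167/7 - (1/7)x = 137.4 + 0.4x gives x* = 54 and P* = 159.
With the subsidy, sellers receive Ps = Pb + 19 for each unit, where Pb is the price buyers pay.
On the curves, Pb = 1167/7 - (1/7)x and Ps = 137.4 + 0.4x; the wedge Ps − Pb = 19 gives 137.4 + 0.4x − (1167/7 - (1/7)x) = 19, so x' = 89.
Then Pb = 1167/7 − (1/7)·89 = 154 and Ps = 137.4 + 0.4·89 = 173.
Government outlay = subsidy × quantity = 19 × 89 = 1691.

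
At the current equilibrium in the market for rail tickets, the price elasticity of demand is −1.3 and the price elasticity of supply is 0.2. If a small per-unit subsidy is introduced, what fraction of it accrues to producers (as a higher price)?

For a small subsidy around the equilibrium, the benefit split depends on the relative slopes, which at a point are proportional to the elasticities.
Buyer share = εs/(εs + |εd|) = 0.2/(0.2 + 1.3) = 2/15; seller share = |εd|/(εs + |εd|) = 13/15.
So producers capture 13/15 of the subsidy.

Producer share = 13/15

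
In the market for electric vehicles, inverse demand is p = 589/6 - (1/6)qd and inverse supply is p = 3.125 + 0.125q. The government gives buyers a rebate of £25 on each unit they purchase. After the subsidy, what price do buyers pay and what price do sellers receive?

Pre-subsidy: 589/6 - (1/6)q = 3.125 + 0.125q gives q* = 2281/7 and p* = 307/7.
With the rebate, buyers effectively pay pb = ps − 25, where ps is the price sellers receive.
On the curves, pb = 589/6 - (1/6)q and ps = 3.125 + 0.125q; the wedge ps − pb = 25 gives 3.125 + 0.125q − (589/6 - (1/6)q) = 25, so q' = 2881/7.
Then pb = 589/6 − (1/6)·(2881/7) = 207/7 and ps = 3.125 + 0.125·(2881/7) = 382/7.

Buyers pay 207/7; sellers receive 382/7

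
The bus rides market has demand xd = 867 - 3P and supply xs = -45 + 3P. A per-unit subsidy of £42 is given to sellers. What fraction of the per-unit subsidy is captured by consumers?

Pre-subsidy: 867 - 3P = -45 + 3P gives P* = 152, x* = 411.
With the subsidy, sellers receive Ps = Pb + 42 for each unit, where Pb is the price buyers pay.
Supply in terms of Pb becomes xs = -45 + 3(Pb + 42) = 81 + 3Pb. Setting this equal to demand: 867 - 3Pb = 81 + 3Pb, so Pb = 131.
Sellers receive Ps = 131 + 42 = 173; x' = 867 − 3·131 = 474.
Buyers' price falls by P* − Pb = 152 − 131 = 21; sellers' price rises by Ps − P* = 173 − 152 = 21.
So consumers capture 21/42 = 0.5 of each unit of subsidy.

Consumer share = 0.5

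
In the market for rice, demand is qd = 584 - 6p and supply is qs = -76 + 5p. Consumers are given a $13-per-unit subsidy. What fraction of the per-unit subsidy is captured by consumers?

Consumer share = 5/11

Pre-subsidy: 584 - 6p = -76 + 5p gives p* = 60, q* = 224.
With the rebate, buyers effectively pay pb = ps − 13, where ps is the price sellers receive.
Demand in terms of ps becomes qd = 584 − 6(ps − 13) = 662 - 6ps. Setting this equal to supply: 662 - 6ps = -76 + 5ps, so ps = 738/11.
Buyers pay pb = 738/11 − 13 = 595/11; q' = -76 + 5·(738/11) = 2854/11.
Buyers' price falls by p* − pb = 60 − 595/11 = 65/11; sellers' price rises by ps − p* = 738/11 − 60 = 78/11.
So consumers capture (65/11)/13 = 5/11 of each unit of subsidy.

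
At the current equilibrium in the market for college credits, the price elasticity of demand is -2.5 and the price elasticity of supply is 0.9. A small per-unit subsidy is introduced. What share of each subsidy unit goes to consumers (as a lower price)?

For a small subsidy around the equilibrium, the benefit split depends on the relative slopes, which at a point are proportional to the elasticities.
Buyer share = εs/(εs + |εd|) = 0.9/(0.9 + 2.5) = 9/34; seller share = |εd|/(εs + |εd|) = 25/34.

Consumer share = 9/34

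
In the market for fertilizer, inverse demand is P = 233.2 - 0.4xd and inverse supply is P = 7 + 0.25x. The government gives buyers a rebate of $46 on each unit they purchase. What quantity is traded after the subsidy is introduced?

x' = 5444/13

Pre-subsidy: 233.2 - 0.4x = 7 + 0.25x gives x* = 348 and P* = 94.
With the rebate, buyers effectively pay Pb = Ps − 46, where Ps is the price sellers receive.
On the curves, Pb = 233.2 - 0.4x and Ps = 7 + 0.25x; the wedge Ps − Pb = 46 gives 7 + 0.25x − (233.2 - 0.4x) = 46, so x' = 5444/13.
Then Pb = 233.2 − 0.4·(5444/13) = 854/13 and Ps = 7 + 0.25·(5444/13) = 1452/13.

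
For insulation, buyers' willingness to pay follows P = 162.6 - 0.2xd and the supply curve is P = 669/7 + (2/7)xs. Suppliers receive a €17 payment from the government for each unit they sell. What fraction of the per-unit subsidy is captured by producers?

Pre-subsidy: 162.6 - 0.2x = 669/7 + (2/7)x gives x* = 138 and P* = 135.
With the subsidy, sellers receive Ps = Pb + 17 for each unit, where Pb is the price buyers pay.
On the curves, Pb = 162.6 - 0.2x and Ps = 669/7 + (2/7)x; the wedge Ps − Pb = 17 gives 669/7 + (2/7)x − (162.6 - 0.2x) = 17, so x' = 173.
Then Pb = 162.6 − 0.2·173 = 128 and Ps = 669/7 + (2/7)·173 = 145.
Buyers' price falls by P* − Pb = 135 − 128 = 7; sellers' price rises by Ps − P* = 145 − 135 = 10.
So producers capture 10/17 = 10/17 of each unit of subsidy.

Producer share = 10/17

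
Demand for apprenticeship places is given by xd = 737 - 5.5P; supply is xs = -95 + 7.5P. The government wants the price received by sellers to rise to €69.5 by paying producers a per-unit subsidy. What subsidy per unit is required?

Required subsidy s = €13 per unit

At a seller price of 69.5, quantity supplied is -95 + 7.5·69.5 = 426.25.
Buyers absorb 426.25 only when they pay Pb with 737 − 5.5·Pb = 426.25, i.e. Pb = 56.5.
s = Ps − Pb = 69.5 − 56.5 = 13.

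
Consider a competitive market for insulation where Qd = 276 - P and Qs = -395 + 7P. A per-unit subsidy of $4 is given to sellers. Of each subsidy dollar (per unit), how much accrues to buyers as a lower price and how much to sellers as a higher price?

Pre-subsidy: 276 - P = -395 + 7P gives P* = 83.875, Q* = 192.125.
With the subsidy, sellers receive Ps = Pb + 4 for each unit, where Pb is the price buyers pay.
Supply in terms of Pb becomes Qs = -395 + 7(Pb + 4) = -367 + 7Pb. Setting this equal to demand: 276 - Pb = -367 + 7Pb, so Pb = 80.375.
Sellers receive Ps = 80.375 + 4 = 84.375; Q' = 276 − 1·80.375 = 195.625.
Buyers' price falls by P* − Pb = 83.875 − 80.375 = 3.5; sellers' price rises by Ps − P* = 84.375 − 83.875 = 0.5.

Buyers gain $3.5 per unit; sellers gain $0.5 per unit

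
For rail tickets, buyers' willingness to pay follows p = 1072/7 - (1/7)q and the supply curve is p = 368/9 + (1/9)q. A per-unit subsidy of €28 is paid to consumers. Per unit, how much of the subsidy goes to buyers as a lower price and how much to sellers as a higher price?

Buyers gain €15.75 per unit; sellers gain €12.25 per unit

Pre-subsidy: 1072/7 - (1/7)q = 368/9 + (1/9)q gives q* = 442 and p* = 90.
With the rebate, buyers effectively pay pb = ps − 28, where ps is the price sellers receive.
On the curves, pb = 1072/7 - (1/7)q and ps = 368/9 + (1/9)q; the wedge ps − pb = 28 gives 368/9 + (1/9)q − (1072/7 - (1/7)q) = 28, so q' = 552.25.
Then pb = 1072/7 − (1/7)·552.25 = 74.25 and ps = 368/9 + (1/9)·552.25 = 102.25.
Buyers' price falls by p* − pb = 90 − 74.25 = 15.75; sellers' price rises by ps − p* = 102.25 − 90 = 12.25.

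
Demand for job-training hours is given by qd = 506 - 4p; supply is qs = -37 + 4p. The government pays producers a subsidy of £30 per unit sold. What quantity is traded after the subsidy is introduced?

q' = 294.5

Pre-subsidy: 506 - 4p = -37 + 4p gives p* = 67.875, q* = 234.5.
With the subsidy, sellers receive ps = pb + 30 for each unit, where pb is the price buyers pay.
Supply in terms of pb becomes qs = -37 + 4(pb + 30) = 83 + 4pb. Setting this equal to demand: 506 - 4pb = 83 + 4pb, so pb = 52.875.
Sellers receive ps = 52.875 + 30 = 82.875; q' = 506 − 4·52.875 = 294.5.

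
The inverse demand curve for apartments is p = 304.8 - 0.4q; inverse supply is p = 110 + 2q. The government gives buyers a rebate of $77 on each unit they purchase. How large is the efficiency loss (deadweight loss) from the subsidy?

Deadweight loss = 29645/24

Pre-subsidy: 304.8 - 0.4q = 110 + 2q gives q* = 487/6 and p* = 817/3.
With the rebate, buyers effectively pay pb = ps − 77, where ps is the price sellers receive.
On the curves, pb = 304.8 - 0.4q and ps = 110 + 2q; the wedge ps − pb = 77 gives 110 + 2q − (304.8 - 0.4q) = 77, so q' = 113.25.
Then pb = 304.8 − 0.4·113.25 = 259.5 and ps = 110 + 2·113.25 = 336.5.
The subsidy expands output by 113.25 − 487/6 = 385/12 past the efficient level; on those units the gap between marginal cost and willingness to pay runs from 0 up to 77.
DWL = ½ × 77 × 385/12 = 29645/24.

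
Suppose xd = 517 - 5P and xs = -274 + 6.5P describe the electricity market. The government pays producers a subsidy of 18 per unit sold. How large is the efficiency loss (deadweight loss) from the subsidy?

Pre-subsidy: 517 - 5P = -274 + 6.5P gives P* = 1582/23, x* = 3981/23.
With the subsidy, sellers receive Ps = Pb + 18 for each unit, where Pb is the price buyers pay.
Supply in terms of Pb becomes xs = -274 + 6.5(Pb + 18) = -157 + 6.5Pb. Setting this equal to demand: 517 - 5Pb = -157 + 6.5Pb, so Pb = 1348/23.
Sellers receive Ps = 1348/23 + 18 = 1762/23; x' = 517 − 5·(1348/23) = 5151/23.
The subsidy expands output by 5151/23 − 3981/23 = 1170/23 past the efficient level; on those units the gap between marginal cost and willingness to pay runs from 0 up to 18.
DWL = ½ × 18 × 1170/23 = 10530/23.

Deadweight loss = 10530/23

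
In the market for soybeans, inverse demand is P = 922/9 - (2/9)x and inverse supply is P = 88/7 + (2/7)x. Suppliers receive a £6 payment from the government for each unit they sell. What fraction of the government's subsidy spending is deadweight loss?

Pre-subsidy: 922/9 - (2/9)x = 88/7 + (2/7)x gives x* = 176.9375 and P* = 63.125.
With the subsidy, sellers receive Ps = Pb + 6 for each unit, where Pb is the price buyers pay.
On the curves, Pb = 922/9 - (2/9)x and Ps = 88/7 + (2/7)x; the wedge Ps − Pb = 6 gives 88/7 + (2/7)x − (922/9 - (2/9)x) = 6, so x' = 188.75.
Then Pb = 922/9 − (2/9)·188.75 = 60.5 and Ps = 88/7 + (2/7)·188.75 = 66.5.
ΔCS = ½(176.9375 + 188.75)(63.125 − 60.5) = 479.96484375; ΔPS = ½(176.9375 + 188.75)(66.5 − 63.125) = 617.09765625.
Government spending = 6 × 188.75 = 1132.5.
DWL = ½ × 6 × (188.75 − 176.9375) = 35.4375; fraction = 35.4375 / 1132.5 = 189/6040.

DWL / government spending = 189/6040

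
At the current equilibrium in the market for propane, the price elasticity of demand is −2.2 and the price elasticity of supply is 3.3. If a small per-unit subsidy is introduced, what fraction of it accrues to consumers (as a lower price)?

For a small subsidy around the equilibrium, the benefit split depends on the relative slopes, which at a point are proportional to the elasticities.
Buyer share = εs/(εs + |εd|) = 3.3/(3.3 + 2.2) = 0.6; seller share = |εd|/(εs + |εd|) = 0.4.

Consumer share = 0.6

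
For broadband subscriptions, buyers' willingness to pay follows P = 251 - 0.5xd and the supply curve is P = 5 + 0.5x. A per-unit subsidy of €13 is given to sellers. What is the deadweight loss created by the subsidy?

Pre-subsidy: 251 - 0.5x = 5 + 0.5x gives x* = 246 and P* = 128.
With the subsidy, sellers receive Ps = Pb + 13 for each unit, where Pb is the price buyers pay.
On the curves, Pb = 251 - 0.5x and Ps = 5 + 0.5x; the wedge Ps − Pb = 13 gives 5 + 0.5x − (251 - 0.5x) = 13, so x' = 259.
Then Pb = 251 − 0.5·259 = 121.5 and Ps = 5 + 0.5·259 = 134.5.
The subsidy expands output by 259 − 246 = 13 past the efficient level; on those units the gap between marginal cost and willingness to pay runs from 0 up to 13.
DWL = ½ × 13 × 13 = 84.5.

Deadweight loss = €84.5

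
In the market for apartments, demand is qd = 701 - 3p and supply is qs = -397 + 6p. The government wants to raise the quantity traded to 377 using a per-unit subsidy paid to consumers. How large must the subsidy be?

At q = 377, invert demand for the buyer price: pb = (701 − 377)/3 = 108; invert supply for the seller price: ps = (377 − (-397))/6 = 129.
The subsidy must fill the gap: s = ps − pb = 129 − 108 = 21.

Required subsidy s = 21 per unit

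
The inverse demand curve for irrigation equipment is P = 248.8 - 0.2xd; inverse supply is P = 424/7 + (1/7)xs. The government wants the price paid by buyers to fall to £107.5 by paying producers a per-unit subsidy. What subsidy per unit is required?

At a buyer price of 107.5, quantity demanded is 1244 − 5·107.5 = 706.5.
Sellers supply 706.5 only when they receive Ps = 424/7 + (1/7)·706.5 = 161.5.
s = Ps − Pb = 161.5 − 107.5 = 54.

Required subsidy s = £54 per unit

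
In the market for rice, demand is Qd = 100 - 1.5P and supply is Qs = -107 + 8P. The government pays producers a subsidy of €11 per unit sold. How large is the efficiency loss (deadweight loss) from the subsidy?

Pre-subsidy: 100 - 1.5P = -107 + 8P gives P* = 414/19, Q* = 1279/19.
With the subsidy, sellers receive Ps = Pb + 11 for each unit, where Pb is the price buyers pay.
Supply in terms of Pb becomes Qs = -107 + 8(Pb + 11) = -19 + 8Pb. Setting this equal to demand: 100 - 1.5Pb = -19 + 8Pb, so Pb = 238/19.
Sellers receive Ps = 238/19 + 11 = 447/19; Q' = 100 − 1.5·(238/19) = 1543/19.
The subsidy expands output by 1543/19 − 1279/19 = 264/19 past the efficient level; on those units the gap between marginal cost and willingness to pay runs from 0 up to 11.
DWL = ½ × 11 × 264/19 = 1452/19.

Deadweight loss = 1452/19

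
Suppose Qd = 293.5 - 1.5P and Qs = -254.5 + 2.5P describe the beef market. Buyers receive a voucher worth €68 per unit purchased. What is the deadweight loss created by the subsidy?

Pre-subsidy: 293.5 - 1.5P = -254.5 + 2.5P gives P* = 137, Q* = 88.
With the rebate, buyers effectively pay Pb = Ps − 68, where Ps is the price sellers receive.
Demand in terms of Ps becomes Qd = 293.5 − 1.5(Ps − 68) = 395.5 - 1.5Ps. Setting this equal to supply: 395.5 - 1.5Ps = -254.5 + 2.5Ps, so Ps = 162.5.
Buyers pay Pb = 162.5 − 68 = 94.5; Q' = -254.5 + 2.5·162.5 = 151.75.
The subsidy expands output by 151.75 − 88 = 63.75 past the efficient level; on those units the gap between marginal cost and willingness to pay runs from 0 up to 68.
DWL = ½ × 68 × 63.75 = 2167.5.

Deadweight loss = €2167.5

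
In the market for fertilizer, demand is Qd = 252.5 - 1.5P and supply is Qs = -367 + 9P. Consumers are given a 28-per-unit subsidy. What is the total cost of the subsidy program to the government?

Government cost = 5600

Pre-subsidy: 252.5 - 1.5P = -367 + 9P gives P* = 59, Q* = 164.
With the rebate, buyers effectively pay Pb = Ps − 28, where Ps is the price sellers receive.
Demand in terms of Ps becomes Qd = 252.5 − 1.5(Ps − 28) = 294.5 - 1.5Ps. Setting this equal to supply: 294.5 - 1.5Ps = -367 + 9Ps, so Ps = 63.
Buyers pay Pb = 63 − 28 = 35; Q' = -367 + 9·63 = 200.
Government outlay = subsidy × quantity = 28 × 200 = 5600.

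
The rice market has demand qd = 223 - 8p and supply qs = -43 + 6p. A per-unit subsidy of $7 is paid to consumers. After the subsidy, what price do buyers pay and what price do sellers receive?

Pre-subsidy: 223 - 8p = -43 + 6p gives p* = 19, q* = 71.
With the rebate, buyers effectively pay pb = ps − 7, where ps is the price sellers receive.
Demand in terms of ps becomes qd = 223 − 8(ps − 7) = 279 - 8ps. Setting this equal to supply: 279 - 8ps = -43 + 6ps, so ps = 23.
Buyers pay pb = 23 − 7 = 16; q' = -43 + 6·23 = 95.

Buyers pay $16; sellers receive $23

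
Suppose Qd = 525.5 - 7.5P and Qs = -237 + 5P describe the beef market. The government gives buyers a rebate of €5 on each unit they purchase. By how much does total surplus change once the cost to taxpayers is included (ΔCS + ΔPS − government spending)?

Net change in total surplus = -€37.5

Pre-subsidy: 525.5 - 7.5P = -237 + 5P gives P* = 61, Q* = 68.
With the rebate, buyers effectively pay Pb = Ps − 5, where Ps is the price sellers receive.
Demand in terms of Ps becomes Qd = 525.5 − 7.5(Ps − 5) = 563 - 7.5Ps. Setting this equal to supply: 563 - 7.5Ps = -237 + 5Ps, so Ps = 64.
Buyers pay Pb = 64 − 5 = 59; Q' = -237 + 5·64 = 83.
ΔCS = ½(68 + 83)(61 − 59) = 151; ΔPS = ½(68 + 83)(64 − 61) = 226.5.
Government spending = 5 × 83 = 415.
Net change = 151 + 226.5 − 415 = -37.5. The loss equals the DWL triangle ½·5·15.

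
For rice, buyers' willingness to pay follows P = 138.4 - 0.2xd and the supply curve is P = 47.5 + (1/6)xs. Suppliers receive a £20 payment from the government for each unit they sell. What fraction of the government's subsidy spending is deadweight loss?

DWL / government spending = 100/1109

Pre-subsidy: 138.4 - 0.2x = 47.5 + (1/6)x gives x* = 2727/11 and P* = 977/11.
With the subsidy, sellers receive Ps = Pb + 20 for each unit, where Pb is the price buyers pay.
On the curves, Pb = 138.4 - 0.2x and Ps = 47.5 + (1/6)x; the wedge Ps − Pb = 20 gives 47.5 + (1/6)x − (138.4 - 0.2x) = 20, so x' = 3327/11.
Then Pb = 138.4 − 0.2·(3327/11) = 857/11 and Ps = 47.5 + (1/6)·(3327/11) = 1077/11.
ΔCS = ½(2727/11 + 3327/11)(977/11 − 857/11) = 363240/121; ΔPS = ½(2727/11 + 3327/11)(1077/11 − 977/11) = 302700/121.
Government spending = 20 × 3327/11 = 66540/11.
DWL = ½ × 20 × (3327/11 − 2727/11) = 6000/11; fraction = (6000/11) / (66540/11) = 100/1109.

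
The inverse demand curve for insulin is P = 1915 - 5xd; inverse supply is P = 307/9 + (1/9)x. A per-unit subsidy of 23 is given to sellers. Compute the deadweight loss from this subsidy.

Deadweight loss = 51.75

Pre-subsidy: 1915 - 5x = 307/9 + (1/9)x gives x* = 368 and P* = 75.
With the subsidy, sellers receive Ps = Pb + 23 for each unit, where Pb is the price buyers pay.
On the curves, Pb = 1915 - 5x and Ps = 307/9 + (1/9)x; the wedge Ps − Pb = 23 gives 307/9 + (1/9)x − (1915 - 5x) = 23, so x' = 372.5.
Then Pb = 1915 − 5·372.5 = 52.5 and Ps = 307/9 + (1/9)·372.5 = 75.5.
The subsidy expands output by 372.5 − 368 = 4.5 past the efficient level; on those units the gap between marginal cost and willingness to pay runs from 0 up to 23.
DWL = ½ × 23 × 4.5 = 51.75.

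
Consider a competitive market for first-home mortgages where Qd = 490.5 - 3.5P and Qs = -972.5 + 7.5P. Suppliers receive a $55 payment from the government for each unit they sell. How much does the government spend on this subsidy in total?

Government cost = $8593.75

Pre-subsidy: 490.5 - 3.5P = -972.5 + 7.5P gives P* = 133, Q* = 25.
With the subsidy, sellers receive Ps = Pb + 55 for each unit, where Pb is the price buyers pay.
Supply in terms of Pb becomes Qs = -972.5 + 7.5(Pb + 55) = -560 + 7.5Pb. Setting this equal to demand: 490.5 - 3.5Pb = -560 + 7.5Pb, so Pb = 95.5.
Sellers receive Ps = 95.5 + 55 = 150.5; Q' = 490.5 − 3.5·95.5 = 156.25.
Government outlay = subsidy × quantity = 55 × 156.25 = 8593.75.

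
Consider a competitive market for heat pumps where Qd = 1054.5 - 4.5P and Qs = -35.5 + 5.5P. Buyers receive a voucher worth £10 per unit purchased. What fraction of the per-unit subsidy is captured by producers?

Pre-subsidy: 1054.5 - 4.5P = -35.5 + 5.5P gives P* = 109, Q* = 564.
With the rebate, buyers effectively pay Pb = Ps − 10, where Ps is the price sellers receive.
Demand in terms of Ps becomes Qd = 1054.5 − 4.5(Ps − 10) = 1099.5 - 4.5Ps. Setting this equal to supply: 1099.5 - 4.5Ps = -35.5 + 5.5Ps, so Ps = 113.5.
Buyers pay Pb = 113.5 − 10 = 103.5; Q' = -35.5 + 5.5·113.5 = 588.75.
Buyers' price falls by P* − Pb = 109 − 103.5 = 5.5; sellers' price rises by Ps − P* = 113.5 − 109 = 4.5.
So producers capture 4.5/10 = 0.45 of each unit of subsidy.

Producer share = 0.45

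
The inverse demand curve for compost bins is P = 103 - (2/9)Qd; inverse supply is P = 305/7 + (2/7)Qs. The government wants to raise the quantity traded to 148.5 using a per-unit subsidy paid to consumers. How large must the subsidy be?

Required subsidy s = 16 per unit

At Q = 148.5, from the demand curve buyers pay Pb = 103 − (2/9)·148.5 = 70; from the supply curve sellers need Ps = 305/7 + (2/7)·148.5 = 86.
The subsidy must fill the gap: s = Ps − Pb = 86 − 70 = 16.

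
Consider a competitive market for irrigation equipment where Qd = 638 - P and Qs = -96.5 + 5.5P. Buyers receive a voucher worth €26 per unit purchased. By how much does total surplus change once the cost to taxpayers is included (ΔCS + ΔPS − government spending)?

Net change in total surplus = -€286

Pre-subsidy: 638 - P = -96.5 + 5.5P gives P* = 113, Q* = 525.
With the rebate, buyers effectively pay Pb = Ps − 26, where Ps is the price sellers receive.
Demand in terms of Ps becomes Qd = 638 − 1(Ps − 26) = 664 - Ps. Setting this equal to supply: 664 - Ps = -96.5 + 5.5Ps, so Ps = 117.
Buyers pay Pb = 117 − 26 = 91; Q' = -96.5 + 5.5·117 = 547.
ΔCS = ½(525 + 547)(113 − 91) = 11792; ΔPS = ½(525 + 547)(117 − 113) = 2144.
Government spending = 26 × 547 = 14222.
Net change = 11792 + 2144 − 14222 = -286. The loss equals the DWL triangle ½·26·22.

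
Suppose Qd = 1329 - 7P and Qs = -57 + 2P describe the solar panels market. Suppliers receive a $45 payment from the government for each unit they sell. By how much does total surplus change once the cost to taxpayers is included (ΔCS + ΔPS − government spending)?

Net change in total surplus = -$1575

Pre-subsidy: 1329 - 7P = -57 + 2P gives P* = 154, Q* = 251.
With the subsidy, sellers receive Ps = Pb + 45 for each unit, where Pb is the price buyers pay.
Supply in terms of Pb becomes Qs = -57 + 2(Pb + 45) = 33 + 2Pb. Setting this equal to demand: 1329 - 7Pb = 33 + 2Pb, so Pb = 144.
Sellers receive Ps = 144 + 45 = 189; Q' = 1329 − 7·144 = 321.
ΔCS = ½(251 + 321)(154 − 144) = 2860; ΔPS = ½(251 + 321)(189 − 154) = 10010.
Government spending = 45 × 321 = 14445.
Net change = 2860 + 10010 − 14445 = -1575. The loss equals the DWL triangle ½·45·70.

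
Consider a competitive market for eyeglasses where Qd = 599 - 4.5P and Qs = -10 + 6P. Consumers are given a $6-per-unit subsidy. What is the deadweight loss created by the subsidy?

Deadweight loss = 324/7

Pre-subsidy: 599 - 4.5P = -10 + 6P gives P* = 58, Q* = 338.
With the rebate, buyers effectively pay Pb = Ps − 6, where Ps is the price sellers receive.
Demand in terms of Ps becomes Qd = 599 − 4.5(Ps − 6) = 626 - 4.5Ps. Setting this equal to supply: 626 - 4.5Ps = -10 + 6Ps, so Ps = 424/7.
Buyers pay Pb = 424/7 − 6 = 382/7; Q' = -10 + 6·(424/7) = 2474/7.
The subsidy expands output by 2474/7 − 338 = 108/7 past the efficient level; on those units the gap between marginal cost and willingness to pay runs from 0 up to 6.
DWL = ½ × 6 × 108/7 = 324/7.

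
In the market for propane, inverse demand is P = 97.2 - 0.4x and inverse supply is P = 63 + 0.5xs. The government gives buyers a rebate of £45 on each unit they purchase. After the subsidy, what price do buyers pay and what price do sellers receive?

Buyers pay £62; sellers receive £107

Pre-subsidy: 97.2 - 0.4x = 63 + 0.5x gives x* = 38 and P* = 82.
With the rebate, buyers effectively pay Pb = Ps − 45, where Ps is the price sellers receive.
On the curves, Pb = 97.2 - 0.4x and Ps = 63 + 0.5x; the wedge Ps − Pb = 45 gives 63 + 0.5x − (97.2 - 0.4x) = 45, so x' = 88.
Then Pb = 97.2 − 0.4·88 = 62 and Ps = 63 + 0.5·88 = 107.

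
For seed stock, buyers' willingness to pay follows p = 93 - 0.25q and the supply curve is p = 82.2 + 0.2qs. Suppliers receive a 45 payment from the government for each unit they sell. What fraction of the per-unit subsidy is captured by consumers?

Pre-subsidy: 93 - 0.25q = 82.2 + 0.2q gives q* = 24 and p* = 87.
With the subsidy, sellers receive ps = pb + 45 for each unit, where pb is the price buyers pay.
On the curves, pb = 93 - 0.25q and ps = 82.2 + 0.2q; the wedge ps − pb = 45 gives 82.2 + 0.2q − (93 - 0.25q) = 45, so q' = 124.
Then pb = 93 − 0.25·124 = 62 and ps = 82.2 + 0.2·124 = 107.
Buyers' price falls by p* − pb = 87 − 62 = 25; sellers' price rises by ps − p* = 107 − 87 = 20.
So consumers capture 25/45 = 5/9 of each unit of subsidy.

Consumer share = 5/9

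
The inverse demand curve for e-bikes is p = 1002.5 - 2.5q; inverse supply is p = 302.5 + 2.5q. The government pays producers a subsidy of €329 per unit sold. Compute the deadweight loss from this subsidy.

Pre-subsidy: 1002.5 - 2.5q = 302.5 + 2.5q gives q* = 140 and p* = 652.5.
With the subsidy, sellers receive ps = pb + 329 for each unit, where pb is the price buyers pay.
On the curves, pb = 1002.5 - 2.5q and ps = 302.5 + 2.5q; the wedge ps − pb = 329 gives 302.5 + 2.5q − (1002.5 - 2.5q) = 329, so q' = 205.8.
Then pb = 1002.5 − 2.5·205.8 = 488 and ps = 302.5 + 2.5·205.8 = 817.
The subsidy expands output by 205.8 − 140 = 65.8 past the efficient level; on those units the gap between marginal cost and willingness to pay runs from 0 up to 329.
DWL = ½ × 329 × 65.8 = 10824.1.

Deadweight loss = €10824.1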